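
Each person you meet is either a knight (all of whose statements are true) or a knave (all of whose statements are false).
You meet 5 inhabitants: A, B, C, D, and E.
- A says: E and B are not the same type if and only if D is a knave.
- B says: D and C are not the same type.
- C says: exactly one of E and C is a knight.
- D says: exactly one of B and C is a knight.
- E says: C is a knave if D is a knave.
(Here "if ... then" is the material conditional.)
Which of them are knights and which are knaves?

A (knight): "E and B are not the same type if and only if D is a knave" — True. ✓
B is a knight; "D and C are not the same type" is True, as required.
Since C is a knight, "exactly one of E and C is a knight" needs to be True, which holds.
D is a knave, so "exactly one of B and C is a knight" must be false — and it is.
E (knave): "C is a knave if D is a knave" — false. ✓

Knights: A, B, and C. Knaves: D and E.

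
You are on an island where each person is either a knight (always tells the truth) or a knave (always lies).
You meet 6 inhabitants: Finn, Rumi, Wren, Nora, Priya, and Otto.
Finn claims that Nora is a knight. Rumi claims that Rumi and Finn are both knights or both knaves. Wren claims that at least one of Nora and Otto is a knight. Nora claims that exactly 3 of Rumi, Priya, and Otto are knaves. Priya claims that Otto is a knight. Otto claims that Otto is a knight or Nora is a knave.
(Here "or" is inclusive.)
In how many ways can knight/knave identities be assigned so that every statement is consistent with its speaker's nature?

1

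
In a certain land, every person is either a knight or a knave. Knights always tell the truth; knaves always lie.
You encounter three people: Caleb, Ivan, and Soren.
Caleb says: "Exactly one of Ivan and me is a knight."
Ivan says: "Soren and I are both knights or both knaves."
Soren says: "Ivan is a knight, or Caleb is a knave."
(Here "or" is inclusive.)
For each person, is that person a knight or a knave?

Caleb (knave): "exactly one of Ivan and me is a knight" — False. ✓
Since Ivan is a knave, "Soren and I are both knights or both knaves" needs to be False, which holds.
Soren is a knight, and the claim "Ivan is a knight, or Caleb is a knave" is indeed true.

Knights: Soren. Knaves: Caleb and Ivan.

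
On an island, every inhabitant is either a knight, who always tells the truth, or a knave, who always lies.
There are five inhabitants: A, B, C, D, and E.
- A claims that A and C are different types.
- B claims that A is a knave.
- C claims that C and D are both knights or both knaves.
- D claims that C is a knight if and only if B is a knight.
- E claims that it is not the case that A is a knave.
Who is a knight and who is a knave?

Suppose A is a knave. Then A's statement "A and C are different types" would have to be false. Checking the 16 ways to assign the others, none is consistent with every speaker.
(For instance, with B=knave, C=knave, D=knight, E=knight, B's claim "A is a knave" comes out true where it would need to be false.)
So A must be a knight, making "A and C are different types" true. Taking A=knight, B=knave, C=knave, D=knight, E=knight, each remaining statement checks out:
  B (knave): "A is a knave" — false. ✓
  C (knave): "C and D are both knights or both knaves" — false. ✓
  D (knight): "C is a knight if and only if B is a knight" — true. ✓
  E (knight): "it is not the case that A is a knave" — true. ✓
This is the unique consistent assignment.

Knights: A, D, and E. Knaves: B and C.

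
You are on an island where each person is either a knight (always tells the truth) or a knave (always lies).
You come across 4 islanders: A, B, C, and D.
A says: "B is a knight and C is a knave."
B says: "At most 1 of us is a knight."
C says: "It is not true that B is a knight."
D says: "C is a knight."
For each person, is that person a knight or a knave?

A is a knave, and the claim "B is a knight and C is a knave" is indeed False.
B is a knave, so "at most 1 of us is a knight" must be False — and it is.
C is a knight, and the claim "it is not true that B is a knight" is indeed true.
D is a knight, and the claim "C is a knight" is indeed true.

Knights: C and D. Knaves: A and B.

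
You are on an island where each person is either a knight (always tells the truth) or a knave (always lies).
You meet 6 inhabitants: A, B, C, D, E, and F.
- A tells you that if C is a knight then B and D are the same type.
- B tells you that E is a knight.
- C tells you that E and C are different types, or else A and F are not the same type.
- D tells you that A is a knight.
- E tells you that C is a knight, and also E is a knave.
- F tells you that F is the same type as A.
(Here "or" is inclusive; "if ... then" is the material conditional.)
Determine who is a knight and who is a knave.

A (knight): "if C is a knight then B and D are the same type" — true. ✓
B is a knave; "E is a knight" is false, as required.
C is a knave; "E and C are different types, or else A and F are not the same type" is false, as required.
D is a knight, so "A is a knight" must be true — and it is.
As a knave, E's statement "C is a knight, and also E is a knave" should be false; it is.
F (knight): "F is the same type as A" — true. ✓

A is a knight, B is a knave, C is a knave, D is a knight, E is a knave, and F is a knight.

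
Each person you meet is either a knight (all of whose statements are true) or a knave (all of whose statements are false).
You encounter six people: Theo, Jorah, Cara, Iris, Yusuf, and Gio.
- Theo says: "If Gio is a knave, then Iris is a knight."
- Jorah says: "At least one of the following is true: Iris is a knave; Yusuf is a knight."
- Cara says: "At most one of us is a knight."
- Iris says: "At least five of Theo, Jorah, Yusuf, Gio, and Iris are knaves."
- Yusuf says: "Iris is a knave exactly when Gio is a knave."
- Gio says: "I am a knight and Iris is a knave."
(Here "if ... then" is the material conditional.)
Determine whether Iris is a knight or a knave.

Iris is a knave.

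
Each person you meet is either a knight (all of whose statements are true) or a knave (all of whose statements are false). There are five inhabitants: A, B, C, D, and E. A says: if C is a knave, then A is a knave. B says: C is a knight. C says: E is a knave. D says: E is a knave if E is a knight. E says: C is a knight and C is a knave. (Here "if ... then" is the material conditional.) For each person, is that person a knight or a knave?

A is a knight, B is a knight, C is a knight, D is a knight, and E is a knave.

A is a knight, so "if C is a knave, then A is a knave" must be true — and it is.
B (knight): "C is a knight" — true. ✓
C is a knight; "E is a knave" is true, as required.
Since D is a knight, "E is a knave if E is a knight" needs to be true, which holds.
Since E is a knave, "C is a knight and C is a knave" needs to be False, which holds.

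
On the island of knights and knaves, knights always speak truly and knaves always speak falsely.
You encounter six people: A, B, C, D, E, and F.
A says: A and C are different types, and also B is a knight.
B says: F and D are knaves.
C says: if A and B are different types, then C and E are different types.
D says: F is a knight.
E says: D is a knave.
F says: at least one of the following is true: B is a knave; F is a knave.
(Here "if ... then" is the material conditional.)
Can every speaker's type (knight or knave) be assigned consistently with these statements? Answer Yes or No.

Yes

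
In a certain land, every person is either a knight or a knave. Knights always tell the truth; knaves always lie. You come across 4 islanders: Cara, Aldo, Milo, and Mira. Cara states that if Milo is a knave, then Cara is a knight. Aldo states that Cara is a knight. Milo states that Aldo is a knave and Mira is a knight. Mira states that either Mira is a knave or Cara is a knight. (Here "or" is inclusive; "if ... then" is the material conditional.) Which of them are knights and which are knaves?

Cara is a knight, and the claim "if Milo is a knave, then Cara is a knight" is indeed True.
Aldo (knight): "Cara is a knight" — True. ✓
Milo is a knave, and the claim "Aldo is a knave and Mira is a knight" is indeed False.
Mira (knight): "either Mira is a knave or Cara is a knight" — True. ✓

Cara is a knight, Aldo is a knight, Milo is a knave, and Mira is a knight.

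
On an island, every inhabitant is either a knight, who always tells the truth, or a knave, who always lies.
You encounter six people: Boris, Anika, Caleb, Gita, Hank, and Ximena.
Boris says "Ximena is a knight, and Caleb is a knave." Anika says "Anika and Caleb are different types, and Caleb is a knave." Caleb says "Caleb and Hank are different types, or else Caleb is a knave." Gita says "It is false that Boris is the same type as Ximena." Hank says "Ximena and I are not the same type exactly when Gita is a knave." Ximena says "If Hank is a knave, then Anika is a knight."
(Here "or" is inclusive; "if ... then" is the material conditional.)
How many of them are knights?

The unique consistent assignment is Boris=knave, Anika=knave, Caleb=knight, Gita=knave, Hank=knave, Ximena=knave.
That has 1 knight.

1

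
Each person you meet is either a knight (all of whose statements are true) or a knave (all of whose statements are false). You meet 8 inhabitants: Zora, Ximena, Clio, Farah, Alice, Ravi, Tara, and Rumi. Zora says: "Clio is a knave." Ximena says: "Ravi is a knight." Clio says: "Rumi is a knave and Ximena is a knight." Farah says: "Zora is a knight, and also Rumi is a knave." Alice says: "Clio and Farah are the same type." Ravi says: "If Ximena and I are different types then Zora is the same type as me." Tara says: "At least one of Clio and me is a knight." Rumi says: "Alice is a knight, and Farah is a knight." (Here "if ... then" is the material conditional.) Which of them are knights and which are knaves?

Zora is a knave, Ximena is a knight, Clio is a knight, Farah is a knave, Alice is a knave, Ravi is a knight, Tara is a knight, and Rumi is a knave.

Zora is a knave, and the claim "Clio is a knave" is indeed False.
Since Ximena is a knight, "Ravi is a knight" needs to be true, which holds.
Clio is a knight, so "Rumi is a knave and Ximena is a knight" must be true — and it is.
Farah is a knave, so "Zora is a knight, and also Rumi is a knave" must be False — and it is.
Since Alice is a knave, "Clio and Farah are the same type" needs to be False, which holds.
Ravi is a knight; "if Ximena and I are different types then Zora is the same type as me" is true, as required.
Tara (knight): "at least one of Clio and me is a knight" — true. ✓
Since Rumi is a knave, "Alice is a knight, and Farah is a knight" needs to be False, which holds.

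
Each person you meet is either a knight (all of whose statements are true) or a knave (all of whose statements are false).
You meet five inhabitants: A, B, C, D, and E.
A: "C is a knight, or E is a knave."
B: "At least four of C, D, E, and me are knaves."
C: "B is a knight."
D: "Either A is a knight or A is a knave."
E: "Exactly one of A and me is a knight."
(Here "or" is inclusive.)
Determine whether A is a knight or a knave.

Consistent assignments: {A=knave, B=knave, C=knave, D=knight, E=knight}
In every consistent assignment, A is a knave.

A is a knave.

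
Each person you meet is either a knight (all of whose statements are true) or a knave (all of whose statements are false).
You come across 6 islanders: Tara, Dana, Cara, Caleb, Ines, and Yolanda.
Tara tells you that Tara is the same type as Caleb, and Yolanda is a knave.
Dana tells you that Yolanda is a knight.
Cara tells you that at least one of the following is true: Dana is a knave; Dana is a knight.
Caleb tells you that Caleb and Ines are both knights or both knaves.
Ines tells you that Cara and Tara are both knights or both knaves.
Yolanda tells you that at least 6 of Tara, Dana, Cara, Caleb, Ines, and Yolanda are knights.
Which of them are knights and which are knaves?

Knights: Tara, Cara, Caleb, and Ines. Knaves: Dana and Yolanda.

Since Tara is a knight, "Tara is the same type as Caleb, and Yolanda is a knave" needs to be true, which holds.
Dana (knave): "Yolanda is a knight" — false. ✓
Cara (knight): "at least one of the following is true: Dana is a knave; Dana is a knight" — true. ✓
As a knight, Caleb's statement "Caleb and Ines are both knights or both knaves" should be true; it is.
As a knight, Ines's statement "Cara and Tara are both knights or both knaves" should be true; it is.
Yolanda is a knave, and the claim "at least 6 of Tara, Dana, Cara, Caleb, Ines, and Yolanda are knights" is indeed false.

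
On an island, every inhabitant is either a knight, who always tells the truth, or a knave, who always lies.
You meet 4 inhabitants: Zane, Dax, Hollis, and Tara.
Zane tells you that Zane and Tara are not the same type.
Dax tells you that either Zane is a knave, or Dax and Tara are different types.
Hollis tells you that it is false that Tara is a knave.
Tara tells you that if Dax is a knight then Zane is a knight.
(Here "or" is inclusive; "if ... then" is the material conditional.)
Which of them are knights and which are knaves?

Zane is a knave, Dax is a knight, Hollis is a knave, and Tara is a knave.

Zane (knave): "Zane and Tara are not the same type" — false. ✓
As a knight, Dax's statement "either Zane is a knave, or Dax and Tara are different types" should be true; it is.
Since Hollis is a knave, "it is false that Tara is a knave" needs to be false, which holds.
Since Tara is a knave, "if Dax is a knight then Zane is a knight" needs to be false, which holds.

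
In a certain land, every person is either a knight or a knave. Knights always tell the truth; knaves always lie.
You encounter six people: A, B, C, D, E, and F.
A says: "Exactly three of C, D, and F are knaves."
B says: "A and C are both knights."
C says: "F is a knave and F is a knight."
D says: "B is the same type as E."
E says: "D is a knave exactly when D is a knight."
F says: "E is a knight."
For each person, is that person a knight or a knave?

Knights: D. Knaves: A, B, C, E, and F.

A is a knave, so "exactly three of C, D, and F are knaves" must be False — and it is.
As a knave, B's statement "A and C are both knights" should be False; it is.
C is a knave, so "F is a knave and F is a knight" must be False — and it is.
D is a knight, so "B is the same type as E" must be True — and it is.
E (knave): "D is a knave exactly when D is a knight" — False. ✓
F (knave): "E is a knight" — False. ✓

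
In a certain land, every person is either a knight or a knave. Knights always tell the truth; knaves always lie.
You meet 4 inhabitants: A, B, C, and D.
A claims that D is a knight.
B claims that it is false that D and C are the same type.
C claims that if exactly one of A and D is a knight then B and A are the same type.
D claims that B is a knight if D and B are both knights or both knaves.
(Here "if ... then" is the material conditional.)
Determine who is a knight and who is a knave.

Suppose A is a knave. Then A's statement "D is a knight" would have to be false. Checking the 8 ways to assign the others, none is consistent with every speaker.
(For instance, with B=knave, C=knight, D=knight, A's claim "D is a knight" comes out true where it would need to be false.)
So A must be a knight, making "D is a knight" true. Taking A=knight, B=knave, C=knight, D=knight, each remaining statement checks out:
  B (knave): "it is false that D and C are the same type" — false. ✓
  C (knight): "if exactly one of A and D is a knight then B and A are the same type" — true. ✓
  D (knight): "B is a knight if D and B are both knights or both knaves" — true. ✓
This is the unique consistent assignment.

Knights: A, C, and D. Knaves: B.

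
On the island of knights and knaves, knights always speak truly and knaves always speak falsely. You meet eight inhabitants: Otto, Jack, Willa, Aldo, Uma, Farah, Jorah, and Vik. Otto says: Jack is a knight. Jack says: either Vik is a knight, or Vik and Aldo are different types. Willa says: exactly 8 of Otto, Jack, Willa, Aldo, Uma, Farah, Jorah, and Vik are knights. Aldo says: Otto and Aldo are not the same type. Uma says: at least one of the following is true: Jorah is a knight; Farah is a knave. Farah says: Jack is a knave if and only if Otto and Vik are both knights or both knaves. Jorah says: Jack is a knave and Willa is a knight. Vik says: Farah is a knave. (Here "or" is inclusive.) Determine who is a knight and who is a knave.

Otto is a knave, Jack is a knave, Willa is a knave, Aldo is a knave, Uma is a knave, Farah is a knight, Jorah is a knave, and Vik is a knave.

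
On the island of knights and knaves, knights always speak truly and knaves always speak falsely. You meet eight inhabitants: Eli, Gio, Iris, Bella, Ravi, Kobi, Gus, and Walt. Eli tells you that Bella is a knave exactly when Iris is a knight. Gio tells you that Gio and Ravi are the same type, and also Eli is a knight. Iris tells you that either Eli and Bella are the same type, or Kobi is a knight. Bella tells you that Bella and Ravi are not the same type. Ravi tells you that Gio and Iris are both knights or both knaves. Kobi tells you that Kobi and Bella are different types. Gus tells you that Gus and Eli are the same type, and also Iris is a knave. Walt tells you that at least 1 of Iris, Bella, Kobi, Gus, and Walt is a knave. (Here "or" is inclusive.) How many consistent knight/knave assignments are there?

0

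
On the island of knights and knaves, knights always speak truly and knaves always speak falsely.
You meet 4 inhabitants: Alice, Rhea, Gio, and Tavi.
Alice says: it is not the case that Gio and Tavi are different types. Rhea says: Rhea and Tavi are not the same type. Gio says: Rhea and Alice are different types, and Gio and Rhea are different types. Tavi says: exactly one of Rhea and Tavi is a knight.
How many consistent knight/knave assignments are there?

1

Consistent assignments:
  Alice=knight, Rhea=knave, Gio=knave, Tavi=knave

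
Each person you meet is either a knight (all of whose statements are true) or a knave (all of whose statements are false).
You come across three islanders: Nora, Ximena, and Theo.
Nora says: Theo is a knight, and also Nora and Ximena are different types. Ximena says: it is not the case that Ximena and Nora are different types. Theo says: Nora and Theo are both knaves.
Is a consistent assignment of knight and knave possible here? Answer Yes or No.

No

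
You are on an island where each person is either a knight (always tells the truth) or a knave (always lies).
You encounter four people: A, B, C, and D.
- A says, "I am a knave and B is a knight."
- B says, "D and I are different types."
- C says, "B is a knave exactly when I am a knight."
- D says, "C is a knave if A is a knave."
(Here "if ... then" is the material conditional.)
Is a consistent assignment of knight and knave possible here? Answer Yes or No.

Yes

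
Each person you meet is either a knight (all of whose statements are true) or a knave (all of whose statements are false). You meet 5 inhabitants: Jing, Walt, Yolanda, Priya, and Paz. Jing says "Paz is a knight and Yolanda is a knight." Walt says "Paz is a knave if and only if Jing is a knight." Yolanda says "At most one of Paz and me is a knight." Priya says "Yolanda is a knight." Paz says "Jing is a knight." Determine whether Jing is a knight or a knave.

Jing is a knave.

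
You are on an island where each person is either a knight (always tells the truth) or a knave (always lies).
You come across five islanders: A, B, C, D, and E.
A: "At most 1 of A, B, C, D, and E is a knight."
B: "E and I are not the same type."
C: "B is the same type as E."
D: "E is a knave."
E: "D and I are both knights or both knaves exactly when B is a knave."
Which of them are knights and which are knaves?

Suppose A is a knight. Then A's statement "at most 1 of A, B, C, D, and E is a knight" would have to be true. Checking the 16 ways to assign the others, none is consistent with every speaker.
(For instance, with B=knave, C=knight, D=knight, E=knave, A's claim "at most 1 of A, B, C, D, and E is a knight" comes out false where it would need to be true.)
So A must be a knave, making "at most 1 of A, B, C, D, and E is a knight" false. Taking A=knave, B=knave, C=knight, D=knight, E=knave, each remaining statement checks out:
  B (knave): "E and I are not the same type" — false. ✓
  C (knight): "B is the same type as E" — true. ✓
  D (knight): "E is a knave" — true. ✓
  E (knave): "D and I are both knights or both knaves exactly when B is a knave" — false. ✓
This is the unique consistent assignment.

A is a knave, B is a knave, C is a knight, D is a knight, and E is a knave.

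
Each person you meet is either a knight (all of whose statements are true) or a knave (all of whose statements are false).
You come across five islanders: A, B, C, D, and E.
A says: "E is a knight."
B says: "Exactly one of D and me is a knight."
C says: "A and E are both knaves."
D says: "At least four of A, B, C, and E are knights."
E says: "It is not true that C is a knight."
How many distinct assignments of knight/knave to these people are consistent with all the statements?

4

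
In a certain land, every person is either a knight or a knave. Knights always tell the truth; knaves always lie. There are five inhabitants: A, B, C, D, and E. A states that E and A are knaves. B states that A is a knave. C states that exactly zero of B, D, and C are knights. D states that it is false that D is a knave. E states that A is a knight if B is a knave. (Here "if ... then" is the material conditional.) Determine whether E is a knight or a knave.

E is a knight.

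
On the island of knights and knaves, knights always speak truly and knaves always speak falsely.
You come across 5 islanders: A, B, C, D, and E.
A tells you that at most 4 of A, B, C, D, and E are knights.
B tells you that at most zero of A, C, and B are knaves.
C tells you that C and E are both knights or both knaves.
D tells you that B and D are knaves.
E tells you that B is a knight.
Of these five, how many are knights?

4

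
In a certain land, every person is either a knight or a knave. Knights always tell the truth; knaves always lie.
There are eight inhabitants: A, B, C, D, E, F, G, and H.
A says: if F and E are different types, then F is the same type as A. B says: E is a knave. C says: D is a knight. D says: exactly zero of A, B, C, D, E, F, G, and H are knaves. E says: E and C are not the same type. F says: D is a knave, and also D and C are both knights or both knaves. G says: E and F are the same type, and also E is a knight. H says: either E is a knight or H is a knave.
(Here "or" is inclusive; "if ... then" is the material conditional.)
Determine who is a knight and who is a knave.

A is a knight, B is a knave, C is a knave, D is a knave, E is a knight, F is a knight, G is a knight, and H is a knight.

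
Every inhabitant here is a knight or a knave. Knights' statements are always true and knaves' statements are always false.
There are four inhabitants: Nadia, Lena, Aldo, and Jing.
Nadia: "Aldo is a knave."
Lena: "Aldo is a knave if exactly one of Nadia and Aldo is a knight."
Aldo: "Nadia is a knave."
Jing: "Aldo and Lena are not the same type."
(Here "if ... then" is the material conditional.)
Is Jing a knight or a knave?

Jing is a knight.

Consistent assignments: {Nadia=knight, Lena=knight, Aldo=knave, Jing=knight}; {Nadia=knave, Lena=knave, Aldo=knight, Jing=knight}
In every consistent assignment, Jing is a knight.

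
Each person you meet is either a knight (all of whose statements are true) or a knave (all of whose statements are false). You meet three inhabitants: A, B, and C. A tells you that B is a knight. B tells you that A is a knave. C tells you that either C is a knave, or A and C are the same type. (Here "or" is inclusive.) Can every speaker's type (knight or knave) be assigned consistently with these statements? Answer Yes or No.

Checking all 8 assignments, each has at least one speaker whose statement's truth value contradicts their type.

No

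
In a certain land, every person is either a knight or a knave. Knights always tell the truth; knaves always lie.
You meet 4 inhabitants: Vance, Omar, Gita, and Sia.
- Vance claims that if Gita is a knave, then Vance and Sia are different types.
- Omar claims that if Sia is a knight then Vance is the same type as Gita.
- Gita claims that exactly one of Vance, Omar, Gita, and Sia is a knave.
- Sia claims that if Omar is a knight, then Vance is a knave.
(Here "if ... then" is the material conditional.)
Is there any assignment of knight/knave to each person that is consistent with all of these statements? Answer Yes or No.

One consistent assignment: Vance=knight, Omar=knight, Gita=knight, Sia=knave.

Yes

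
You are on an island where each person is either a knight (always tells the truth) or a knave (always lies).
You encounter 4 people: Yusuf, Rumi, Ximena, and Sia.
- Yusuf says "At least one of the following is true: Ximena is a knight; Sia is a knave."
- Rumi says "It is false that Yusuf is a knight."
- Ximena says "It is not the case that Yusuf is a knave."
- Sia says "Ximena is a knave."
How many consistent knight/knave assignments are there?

2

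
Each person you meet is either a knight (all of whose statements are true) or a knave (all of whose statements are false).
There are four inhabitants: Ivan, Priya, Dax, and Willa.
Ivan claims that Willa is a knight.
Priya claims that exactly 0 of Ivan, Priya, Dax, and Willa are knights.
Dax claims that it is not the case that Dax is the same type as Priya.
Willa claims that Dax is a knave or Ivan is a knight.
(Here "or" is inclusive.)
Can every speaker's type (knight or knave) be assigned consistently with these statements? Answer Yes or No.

Yes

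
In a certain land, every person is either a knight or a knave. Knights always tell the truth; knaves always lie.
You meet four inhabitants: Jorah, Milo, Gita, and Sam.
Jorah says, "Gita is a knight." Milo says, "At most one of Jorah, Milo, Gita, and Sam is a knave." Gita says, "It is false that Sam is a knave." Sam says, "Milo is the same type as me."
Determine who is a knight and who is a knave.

Knights: Jorah, Milo, Gita, and Sam. Knaves: none.

Jorah is a knight; "Gita is a knight" is true, as required.
Since Milo is a knight, "at most one of Jorah, Milo, Gita, and Sam is a knave" needs to be true, which holds.
Since Gita is a knight, "it is false that Sam is a knave" needs to be true, which holds.
Sam is a knight, and the claim "Milo is the same type as me" is indeed true.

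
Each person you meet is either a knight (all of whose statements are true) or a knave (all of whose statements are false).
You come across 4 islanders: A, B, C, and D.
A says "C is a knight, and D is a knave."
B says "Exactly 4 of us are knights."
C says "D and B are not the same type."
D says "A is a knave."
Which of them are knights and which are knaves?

Knights: C and D. Knaves: A and B.

Suppose A is a knight. Then A's statement "C is a knight, and D is a knave" would have to be true. Checking the 8 ways to assign the others, none is consistent with every speaker.
(For instance, with B=knave, C=knight, D=knight, A's claim "C is a knight, and D is a knave" comes out false where it would need to be true.)
So A must be a knave, making "C is a knight, and D is a knave" false. Taking A=knave, B=knave, C=knight, D=knight, each remaining statement checks out:
  B (knave): "exactly 4 of us are knights" — false. ✓
  C (knight): "D and B are not the same type" — true. ✓
  D (knight): "A is a knave" — true. ✓
This is the unique consistent assignment.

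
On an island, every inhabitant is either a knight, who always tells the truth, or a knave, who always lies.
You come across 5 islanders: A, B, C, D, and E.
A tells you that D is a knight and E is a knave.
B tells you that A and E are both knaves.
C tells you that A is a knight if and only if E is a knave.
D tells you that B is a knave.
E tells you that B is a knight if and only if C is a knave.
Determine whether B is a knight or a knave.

B is a knave.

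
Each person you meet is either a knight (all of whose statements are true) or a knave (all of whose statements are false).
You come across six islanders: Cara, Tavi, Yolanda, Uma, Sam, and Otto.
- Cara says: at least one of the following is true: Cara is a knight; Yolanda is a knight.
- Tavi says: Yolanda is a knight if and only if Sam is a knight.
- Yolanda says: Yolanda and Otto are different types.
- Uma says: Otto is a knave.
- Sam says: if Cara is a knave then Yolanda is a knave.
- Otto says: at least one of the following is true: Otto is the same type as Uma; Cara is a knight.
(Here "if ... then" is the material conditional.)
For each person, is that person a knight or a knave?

Cara is a knave, Tavi is a knave, Yolanda is a knave, Uma is a knight, Sam is a knight, and Otto is a knave.

Since Cara is a knave, "at least one of the following is true: Cara is a knight; Yolanda is a knight" needs to be false, which holds.
As a knave, Tavi's statement "Yolanda is a knight if and only if Sam is a knight" should be false; it is.
Yolanda is a knave, so "Yolanda and Otto are different types" must be false — and it is.
As a knight, Uma's statement "Otto is a knave" should be True; it is.
Sam is a knight; "if Cara is a knave then Yolanda is a knave" is True, as required.
Since Otto is a knave, "at least one of the following is true: Otto is the same type as Uma; Cara is a knight" needs to be false, which holds.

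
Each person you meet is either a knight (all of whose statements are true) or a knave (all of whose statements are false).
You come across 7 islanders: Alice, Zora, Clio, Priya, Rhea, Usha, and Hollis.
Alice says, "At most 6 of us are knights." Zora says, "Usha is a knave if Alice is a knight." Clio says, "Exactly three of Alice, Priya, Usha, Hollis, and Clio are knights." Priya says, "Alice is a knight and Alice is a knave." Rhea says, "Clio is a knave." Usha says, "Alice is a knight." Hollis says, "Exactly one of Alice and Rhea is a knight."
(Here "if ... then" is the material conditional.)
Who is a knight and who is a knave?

Alice is a knight, Zora is a knave, Clio is a knave, Priya is a knave, Rhea is a knight, Usha is a knight, and Hollis is a knave.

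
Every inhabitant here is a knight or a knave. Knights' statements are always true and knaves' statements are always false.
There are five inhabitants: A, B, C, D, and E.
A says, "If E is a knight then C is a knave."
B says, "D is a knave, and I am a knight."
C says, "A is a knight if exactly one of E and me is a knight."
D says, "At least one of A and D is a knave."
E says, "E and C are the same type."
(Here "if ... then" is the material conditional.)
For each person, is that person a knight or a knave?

Knights: C, D, and E. Knaves: A and B.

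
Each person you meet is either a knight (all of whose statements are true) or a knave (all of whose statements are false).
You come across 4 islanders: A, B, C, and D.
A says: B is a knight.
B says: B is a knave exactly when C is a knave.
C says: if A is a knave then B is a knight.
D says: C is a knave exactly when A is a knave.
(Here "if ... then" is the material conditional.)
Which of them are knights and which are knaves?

Knights: A, B, C, and D. Knaves: none.

Suppose A is a knave. Then A's statement "B is a knight" would have to be false. Checking the 8 ways to assign the others, none is consistent with every speaker.
(For instance, with B=knight, C=knight, D=knight, A's claim "B is a knight" comes out true where it would need to be false.)
So A must be a knight, making "B is a knight" true. Taking A=knight, B=knight, C=knight, D=knight, each remaining statement checks out:
  B (knight): "B is a knave exactly when C is a knave" — true. ✓
  C (knight): "if A is a knave then B is a knight" — true. ✓
  D (knight): "C is a knave exactly when A is a knave" — true. ✓
This is the unique consistent assignment.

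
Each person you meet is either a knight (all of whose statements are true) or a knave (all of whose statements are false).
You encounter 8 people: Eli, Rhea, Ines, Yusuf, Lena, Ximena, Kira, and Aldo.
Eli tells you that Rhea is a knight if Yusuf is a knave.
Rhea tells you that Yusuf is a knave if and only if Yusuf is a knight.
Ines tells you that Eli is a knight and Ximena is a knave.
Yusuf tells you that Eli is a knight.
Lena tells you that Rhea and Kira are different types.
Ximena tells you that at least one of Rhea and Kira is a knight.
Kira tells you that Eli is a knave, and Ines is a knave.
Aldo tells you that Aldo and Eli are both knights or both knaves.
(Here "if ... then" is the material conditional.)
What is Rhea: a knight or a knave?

Consistent assignments: {Eli=knight, Rhea=knave, Ines=knight, Yusuf=knight, Lena=knave, Ximena=knave, Kira=knave, Aldo=knight}; {Eli=knight, Rhea=knave, Ines=knight, Yusuf=knight, Lena=knave, Ximena=knave, Kira=knave, Aldo=knave}
In every consistent assignment, Rhea is a knave.

Rhea is a knave.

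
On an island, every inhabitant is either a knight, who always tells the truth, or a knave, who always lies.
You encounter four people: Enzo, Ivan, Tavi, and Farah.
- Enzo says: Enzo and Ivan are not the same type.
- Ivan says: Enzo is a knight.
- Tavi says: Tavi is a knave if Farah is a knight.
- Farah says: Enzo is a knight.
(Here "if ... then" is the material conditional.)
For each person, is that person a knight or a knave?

Knights: Tavi. Knaves: Enzo, Ivan, and Farah.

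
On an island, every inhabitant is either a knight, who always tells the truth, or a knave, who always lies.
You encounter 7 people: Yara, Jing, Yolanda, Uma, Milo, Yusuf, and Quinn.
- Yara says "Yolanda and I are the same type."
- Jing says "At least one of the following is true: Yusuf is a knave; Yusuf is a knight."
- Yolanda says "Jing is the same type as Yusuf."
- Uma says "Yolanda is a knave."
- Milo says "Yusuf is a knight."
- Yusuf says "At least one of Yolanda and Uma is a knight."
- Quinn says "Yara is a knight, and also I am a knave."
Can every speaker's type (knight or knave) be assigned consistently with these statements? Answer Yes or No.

Yes

One consistent assignment: Yara=knave, Jing=knight, Yolanda=knight, Uma=knave, Milo=knight, Yusuf=knight, Quinn=knave.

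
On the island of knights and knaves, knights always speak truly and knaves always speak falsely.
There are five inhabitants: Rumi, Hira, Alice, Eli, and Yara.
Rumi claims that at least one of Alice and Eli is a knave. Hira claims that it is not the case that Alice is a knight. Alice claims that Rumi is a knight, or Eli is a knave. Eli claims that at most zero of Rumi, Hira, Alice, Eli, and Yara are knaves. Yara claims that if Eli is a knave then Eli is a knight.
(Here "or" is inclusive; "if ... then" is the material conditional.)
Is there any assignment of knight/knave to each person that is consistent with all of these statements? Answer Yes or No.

Yes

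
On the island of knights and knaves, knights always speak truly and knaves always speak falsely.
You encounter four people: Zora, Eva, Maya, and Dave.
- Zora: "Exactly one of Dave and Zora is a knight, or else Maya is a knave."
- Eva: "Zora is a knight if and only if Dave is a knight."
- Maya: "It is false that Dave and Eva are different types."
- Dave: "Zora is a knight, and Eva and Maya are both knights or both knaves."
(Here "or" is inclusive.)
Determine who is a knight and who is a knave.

As a knight, Zora's statement "exactly one of Dave and Zora is a knight, or else Maya is a knave" should be True; it is.
Eva is a knave, so "Zora is a knight if and only if Dave is a knight" must be False — and it is.
Maya is a knight, so "it is false that Dave and Eva are different types" must be True — and it is.
Dave is a knave, so "Zora is a knight, and Eva and Maya are both knights or both knaves" must be False — and it is.

Knights: Zora and Maya. Knaves: Eva and Dave.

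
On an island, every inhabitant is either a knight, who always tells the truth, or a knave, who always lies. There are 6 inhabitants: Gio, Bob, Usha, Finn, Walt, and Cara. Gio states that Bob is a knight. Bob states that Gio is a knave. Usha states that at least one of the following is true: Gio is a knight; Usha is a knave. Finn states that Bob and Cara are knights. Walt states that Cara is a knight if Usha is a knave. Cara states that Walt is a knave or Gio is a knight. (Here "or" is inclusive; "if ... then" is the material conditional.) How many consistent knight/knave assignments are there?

0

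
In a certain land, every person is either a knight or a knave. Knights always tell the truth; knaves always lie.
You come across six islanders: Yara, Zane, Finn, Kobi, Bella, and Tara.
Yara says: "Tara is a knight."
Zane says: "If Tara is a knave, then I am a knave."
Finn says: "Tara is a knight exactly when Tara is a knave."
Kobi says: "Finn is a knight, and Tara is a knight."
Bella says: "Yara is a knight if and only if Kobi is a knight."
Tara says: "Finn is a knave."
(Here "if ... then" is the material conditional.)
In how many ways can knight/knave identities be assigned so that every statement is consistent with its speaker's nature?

1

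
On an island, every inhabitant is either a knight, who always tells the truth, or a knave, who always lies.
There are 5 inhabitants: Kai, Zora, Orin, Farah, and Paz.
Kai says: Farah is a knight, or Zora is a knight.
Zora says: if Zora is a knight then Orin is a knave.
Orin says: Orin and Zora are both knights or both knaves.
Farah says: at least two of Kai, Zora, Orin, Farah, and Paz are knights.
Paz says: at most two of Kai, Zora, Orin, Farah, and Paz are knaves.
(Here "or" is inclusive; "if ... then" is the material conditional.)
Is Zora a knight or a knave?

Zora is a knight.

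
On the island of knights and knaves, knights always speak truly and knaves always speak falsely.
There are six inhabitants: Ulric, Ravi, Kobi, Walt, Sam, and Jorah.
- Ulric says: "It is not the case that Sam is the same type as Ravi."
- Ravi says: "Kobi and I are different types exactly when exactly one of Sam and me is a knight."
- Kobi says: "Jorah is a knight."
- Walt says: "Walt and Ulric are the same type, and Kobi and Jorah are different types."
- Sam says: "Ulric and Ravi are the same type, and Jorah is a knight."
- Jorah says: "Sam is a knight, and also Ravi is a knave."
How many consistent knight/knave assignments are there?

1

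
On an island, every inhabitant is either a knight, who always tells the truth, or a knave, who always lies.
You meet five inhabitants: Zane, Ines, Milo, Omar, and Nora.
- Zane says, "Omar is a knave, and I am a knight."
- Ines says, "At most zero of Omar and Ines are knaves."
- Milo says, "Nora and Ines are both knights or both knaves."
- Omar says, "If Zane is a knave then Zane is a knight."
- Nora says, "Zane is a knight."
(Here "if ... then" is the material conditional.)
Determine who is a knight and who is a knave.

Zane is a knave, Ines is a knave, Milo is a knight, Omar is a knave, and Nora is a knave.

Zane is a knave, and the claim "Omar is a knave, and I am a knight" is indeed false.
As a knave, Ines's statement "at most zero of Omar and Ines are knaves" should be false; it is.
Since Milo is a knight, "Nora and Ines are both knights or both knaves" needs to be true, which holds.
Omar is a knave, so "if Zane is a knave then Zane is a knight" must be false — and it is.
As a knave, Nora's statement "Zane is a knight" should be false; it is.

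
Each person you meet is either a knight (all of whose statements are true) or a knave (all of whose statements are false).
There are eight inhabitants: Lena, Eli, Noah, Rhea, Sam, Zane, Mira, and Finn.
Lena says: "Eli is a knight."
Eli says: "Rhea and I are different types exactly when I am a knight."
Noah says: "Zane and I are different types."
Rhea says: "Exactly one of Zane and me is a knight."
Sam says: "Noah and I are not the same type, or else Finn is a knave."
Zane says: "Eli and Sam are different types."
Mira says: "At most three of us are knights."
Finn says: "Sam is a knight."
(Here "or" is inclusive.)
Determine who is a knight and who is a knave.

Lena (knight): "Eli is a knight" — True. ✓
Since Eli is a knight, "Rhea and I are different types exactly when I am a knight" needs to be True, which holds.
Noah is a knave, so "Zane and I are different types" must be False — and it is.
Rhea (knave): "exactly one of Zane and me is a knight" — False. ✓
Sam is a knight, and the claim "Noah and I are not the same type, or else Finn is a knave" is indeed True.
Zane is a knave; "Eli and Sam are different types" is False, as required.
As a knave, Mira's statement "at most three of us are knights" should be False; it is.
As a knight, Finn's statement "Sam is a knight" should be True; it is.

Knights: Lena, Eli, Sam, and Finn. Knaves: Noah, Rhea, Zane, and Mira.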